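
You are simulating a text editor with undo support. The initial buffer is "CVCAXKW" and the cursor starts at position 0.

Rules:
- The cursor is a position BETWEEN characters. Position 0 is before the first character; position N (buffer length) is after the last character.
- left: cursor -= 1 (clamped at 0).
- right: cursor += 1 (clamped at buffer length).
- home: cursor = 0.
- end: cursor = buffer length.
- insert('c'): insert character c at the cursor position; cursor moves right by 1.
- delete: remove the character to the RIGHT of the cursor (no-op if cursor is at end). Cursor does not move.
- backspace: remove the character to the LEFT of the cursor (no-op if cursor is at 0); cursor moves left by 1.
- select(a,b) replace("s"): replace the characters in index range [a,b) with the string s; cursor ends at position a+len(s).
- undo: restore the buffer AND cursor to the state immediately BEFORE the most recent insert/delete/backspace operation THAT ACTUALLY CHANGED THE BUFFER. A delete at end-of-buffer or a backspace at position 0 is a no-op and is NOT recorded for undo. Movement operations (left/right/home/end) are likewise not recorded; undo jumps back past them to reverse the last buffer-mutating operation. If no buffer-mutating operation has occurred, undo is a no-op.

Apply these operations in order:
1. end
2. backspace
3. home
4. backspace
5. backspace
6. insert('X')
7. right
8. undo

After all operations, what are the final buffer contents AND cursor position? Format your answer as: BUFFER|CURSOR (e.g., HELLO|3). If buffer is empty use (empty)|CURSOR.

After op 1 (end): buf='CVCAXKW' cursor=7
After op 2 (backspace): buf='CVCAXK' cursor=6
After op 3 (home): buf='CVCAXK' cursor=0
After op 4 (backspace): buf='CVCAXK' cursor=0
After op 5 (backspace): buf='CVCAXK' cursor=0
After op 6 (insert('X')): buf='XCVCAXK' cursor=1
After op 7 (right): buf='XCVCAXK' cursor=2
After op 8 (undo): buf='CVCAXK' cursor=0

Answer: CVCAXK|0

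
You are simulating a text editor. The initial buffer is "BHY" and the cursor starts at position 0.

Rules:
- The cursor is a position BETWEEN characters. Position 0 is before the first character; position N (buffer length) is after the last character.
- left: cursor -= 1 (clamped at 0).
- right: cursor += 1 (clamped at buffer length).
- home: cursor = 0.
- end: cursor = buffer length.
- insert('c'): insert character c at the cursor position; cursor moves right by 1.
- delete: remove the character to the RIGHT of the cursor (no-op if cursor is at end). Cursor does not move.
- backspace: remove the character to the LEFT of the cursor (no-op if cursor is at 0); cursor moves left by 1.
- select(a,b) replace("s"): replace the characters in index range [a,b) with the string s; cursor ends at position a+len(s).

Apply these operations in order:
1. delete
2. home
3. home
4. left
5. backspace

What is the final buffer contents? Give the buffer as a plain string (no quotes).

Answer: HY

Derivation:
After op 1 (delete): buf='HY' cursor=0
After op 2 (home): buf='HY' cursor=0
After op 3 (home): buf='HY' cursor=0
After op 4 (left): buf='HY' cursor=0
After op 5 (backspace): buf='HY' cursor=0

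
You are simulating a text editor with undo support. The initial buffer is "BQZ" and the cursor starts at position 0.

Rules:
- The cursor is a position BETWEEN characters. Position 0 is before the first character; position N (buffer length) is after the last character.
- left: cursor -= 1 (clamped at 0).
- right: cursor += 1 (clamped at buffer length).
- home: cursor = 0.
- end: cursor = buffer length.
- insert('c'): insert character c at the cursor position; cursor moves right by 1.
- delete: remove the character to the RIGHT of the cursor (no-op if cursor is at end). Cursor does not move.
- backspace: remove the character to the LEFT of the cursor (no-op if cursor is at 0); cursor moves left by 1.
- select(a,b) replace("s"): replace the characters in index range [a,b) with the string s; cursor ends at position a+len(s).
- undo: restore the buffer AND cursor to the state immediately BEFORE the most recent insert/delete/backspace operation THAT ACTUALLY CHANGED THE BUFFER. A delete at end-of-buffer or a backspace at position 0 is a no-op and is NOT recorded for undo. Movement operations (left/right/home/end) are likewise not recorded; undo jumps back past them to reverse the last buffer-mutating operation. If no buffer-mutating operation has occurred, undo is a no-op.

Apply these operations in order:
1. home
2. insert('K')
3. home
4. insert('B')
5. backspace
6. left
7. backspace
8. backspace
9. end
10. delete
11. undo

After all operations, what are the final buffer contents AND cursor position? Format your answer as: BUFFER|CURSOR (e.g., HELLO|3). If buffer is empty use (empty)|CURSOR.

After op 1 (home): buf='BQZ' cursor=0
After op 2 (insert('K')): buf='KBQZ' cursor=1
After op 3 (home): buf='KBQZ' cursor=0
After op 4 (insert('B')): buf='BKBQZ' cursor=1
After op 5 (backspace): buf='KBQZ' cursor=0
After op 6 (left): buf='KBQZ' cursor=0
After op 7 (backspace): buf='KBQZ' cursor=0
After op 8 (backspace): buf='KBQZ' cursor=0
After op 9 (end): buf='KBQZ' cursor=4
After op 10 (delete): buf='KBQZ' cursor=4
After op 11 (undo): buf='BKBQZ' cursor=1

Answer: BKBQZ|1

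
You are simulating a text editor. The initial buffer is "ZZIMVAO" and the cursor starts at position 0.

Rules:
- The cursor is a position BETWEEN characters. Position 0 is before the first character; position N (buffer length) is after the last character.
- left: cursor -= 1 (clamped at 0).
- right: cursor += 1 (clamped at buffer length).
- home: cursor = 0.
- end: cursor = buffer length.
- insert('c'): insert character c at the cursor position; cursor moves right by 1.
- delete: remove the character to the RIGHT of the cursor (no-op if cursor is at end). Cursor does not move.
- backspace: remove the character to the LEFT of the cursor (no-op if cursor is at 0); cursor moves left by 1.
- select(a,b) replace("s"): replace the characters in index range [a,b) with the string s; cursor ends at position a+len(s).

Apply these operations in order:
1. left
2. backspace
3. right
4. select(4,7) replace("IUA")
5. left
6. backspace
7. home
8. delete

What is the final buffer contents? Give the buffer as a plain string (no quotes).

Answer: ZIMIA

Derivation:
After op 1 (left): buf='ZZIMVAO' cursor=0
After op 2 (backspace): buf='ZZIMVAO' cursor=0
After op 3 (right): buf='ZZIMVAO' cursor=1
After op 4 (select(4,7) replace("IUA")): buf='ZZIMIUA' cursor=7
After op 5 (left): buf='ZZIMIUA' cursor=6
After op 6 (backspace): buf='ZZIMIA' cursor=5
After op 7 (home): buf='ZZIMIA' cursor=0
After op 8 (delete): buf='ZIMIA' cursor=0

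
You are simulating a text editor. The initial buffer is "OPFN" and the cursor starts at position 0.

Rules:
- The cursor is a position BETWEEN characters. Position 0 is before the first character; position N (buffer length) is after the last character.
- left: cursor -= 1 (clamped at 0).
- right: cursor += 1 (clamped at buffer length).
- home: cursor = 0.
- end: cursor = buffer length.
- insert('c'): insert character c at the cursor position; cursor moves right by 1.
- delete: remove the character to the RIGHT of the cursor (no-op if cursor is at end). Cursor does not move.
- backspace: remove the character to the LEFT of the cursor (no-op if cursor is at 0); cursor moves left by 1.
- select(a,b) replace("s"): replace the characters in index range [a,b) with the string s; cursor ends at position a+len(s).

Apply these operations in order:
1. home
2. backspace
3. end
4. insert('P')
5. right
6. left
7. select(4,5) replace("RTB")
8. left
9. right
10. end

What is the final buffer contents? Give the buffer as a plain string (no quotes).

After op 1 (home): buf='OPFN' cursor=0
After op 2 (backspace): buf='OPFN' cursor=0
After op 3 (end): buf='OPFN' cursor=4
After op 4 (insert('P')): buf='OPFNP' cursor=5
After op 5 (right): buf='OPFNP' cursor=5
After op 6 (left): buf='OPFNP' cursor=4
After op 7 (select(4,5) replace("RTB")): buf='OPFNRTB' cursor=7
After op 8 (left): buf='OPFNRTB' cursor=6
After op 9 (right): buf='OPFNRTB' cursor=7
After op 10 (end): buf='OPFNRTB' cursor=7

Answer: OPFNRTB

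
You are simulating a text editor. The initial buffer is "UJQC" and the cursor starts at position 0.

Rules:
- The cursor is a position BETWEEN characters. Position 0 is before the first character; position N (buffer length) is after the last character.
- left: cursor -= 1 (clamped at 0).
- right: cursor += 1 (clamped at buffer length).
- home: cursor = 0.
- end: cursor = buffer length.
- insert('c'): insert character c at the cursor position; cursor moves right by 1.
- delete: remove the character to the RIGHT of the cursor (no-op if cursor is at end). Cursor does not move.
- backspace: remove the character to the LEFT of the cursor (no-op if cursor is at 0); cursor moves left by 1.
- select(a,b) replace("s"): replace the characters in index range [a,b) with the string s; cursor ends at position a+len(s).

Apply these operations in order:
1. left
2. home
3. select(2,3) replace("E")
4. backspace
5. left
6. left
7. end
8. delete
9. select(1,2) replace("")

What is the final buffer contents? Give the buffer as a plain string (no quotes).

Answer: UC

Derivation:
After op 1 (left): buf='UJQC' cursor=0
After op 2 (home): buf='UJQC' cursor=0
After op 3 (select(2,3) replace("E")): buf='UJEC' cursor=3
After op 4 (backspace): buf='UJC' cursor=2
After op 5 (left): buf='UJC' cursor=1
After op 6 (left): buf='UJC' cursor=0
After op 7 (end): buf='UJC' cursor=3
After op 8 (delete): buf='UJC' cursor=3
After op 9 (select(1,2) replace("")): buf='UC' cursor=1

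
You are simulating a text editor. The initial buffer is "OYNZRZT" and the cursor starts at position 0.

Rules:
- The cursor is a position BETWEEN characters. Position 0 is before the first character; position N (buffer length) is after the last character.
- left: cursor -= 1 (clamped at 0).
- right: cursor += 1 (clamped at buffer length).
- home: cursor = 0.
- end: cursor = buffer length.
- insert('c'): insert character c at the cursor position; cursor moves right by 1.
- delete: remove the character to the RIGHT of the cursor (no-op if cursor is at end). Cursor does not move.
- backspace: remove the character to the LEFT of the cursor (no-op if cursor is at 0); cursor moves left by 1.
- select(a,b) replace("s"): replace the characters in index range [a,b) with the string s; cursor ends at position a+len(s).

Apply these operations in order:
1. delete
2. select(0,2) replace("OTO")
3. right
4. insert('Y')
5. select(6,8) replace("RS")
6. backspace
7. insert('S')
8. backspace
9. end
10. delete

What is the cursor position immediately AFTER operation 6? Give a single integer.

Answer: 7

Derivation:
After op 1 (delete): buf='YNZRZT' cursor=0
After op 2 (select(0,2) replace("OTO")): buf='OTOZRZT' cursor=3
After op 3 (right): buf='OTOZRZT' cursor=4
After op 4 (insert('Y')): buf='OTOZYRZT' cursor=5
After op 5 (select(6,8) replace("RS")): buf='OTOZYRRS' cursor=8
After op 6 (backspace): buf='OTOZYRR' cursor=7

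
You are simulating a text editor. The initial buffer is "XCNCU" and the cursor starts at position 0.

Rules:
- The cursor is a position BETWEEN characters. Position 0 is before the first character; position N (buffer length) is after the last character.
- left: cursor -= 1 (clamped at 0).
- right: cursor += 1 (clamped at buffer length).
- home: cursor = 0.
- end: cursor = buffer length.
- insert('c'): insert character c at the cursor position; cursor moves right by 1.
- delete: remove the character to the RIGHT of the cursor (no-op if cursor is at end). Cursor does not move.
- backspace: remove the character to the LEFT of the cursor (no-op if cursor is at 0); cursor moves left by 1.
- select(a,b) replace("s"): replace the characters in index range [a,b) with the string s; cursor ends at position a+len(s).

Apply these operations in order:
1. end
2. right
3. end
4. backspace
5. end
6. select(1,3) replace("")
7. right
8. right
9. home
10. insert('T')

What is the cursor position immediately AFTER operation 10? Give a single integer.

Answer: 1

Derivation:
After op 1 (end): buf='XCNCU' cursor=5
After op 2 (right): buf='XCNCU' cursor=5
After op 3 (end): buf='XCNCU' cursor=5
After op 4 (backspace): buf='XCNC' cursor=4
After op 5 (end): buf='XCNC' cursor=4
After op 6 (select(1,3) replace("")): buf='XC' cursor=1
After op 7 (right): buf='XC' cursor=2
After op 8 (right): buf='XC' cursor=2
After op 9 (home): buf='XC' cursor=0
After op 10 (insert('T')): buf='TXC' cursor=1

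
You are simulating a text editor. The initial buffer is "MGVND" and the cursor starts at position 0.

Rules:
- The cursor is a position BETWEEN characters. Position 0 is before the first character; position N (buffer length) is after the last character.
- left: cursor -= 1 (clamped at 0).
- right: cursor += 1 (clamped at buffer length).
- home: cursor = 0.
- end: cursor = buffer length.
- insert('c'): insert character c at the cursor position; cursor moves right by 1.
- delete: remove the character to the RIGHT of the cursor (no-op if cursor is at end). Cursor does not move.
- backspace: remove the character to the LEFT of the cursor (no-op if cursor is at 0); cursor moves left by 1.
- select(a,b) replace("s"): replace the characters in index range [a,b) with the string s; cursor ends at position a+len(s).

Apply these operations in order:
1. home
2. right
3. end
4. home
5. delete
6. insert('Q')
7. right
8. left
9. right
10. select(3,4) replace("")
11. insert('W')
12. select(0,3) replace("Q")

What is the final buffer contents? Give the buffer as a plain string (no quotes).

After op 1 (home): buf='MGVND' cursor=0
After op 2 (right): buf='MGVND' cursor=1
After op 3 (end): buf='MGVND' cursor=5
After op 4 (home): buf='MGVND' cursor=0
After op 5 (delete): buf='GVND' cursor=0
After op 6 (insert('Q')): buf='QGVND' cursor=1
After op 7 (right): buf='QGVND' cursor=2
After op 8 (left): buf='QGVND' cursor=1
After op 9 (right): buf='QGVND' cursor=2
After op 10 (select(3,4) replace("")): buf='QGVD' cursor=3
After op 11 (insert('W')): buf='QGVWD' cursor=4
After op 12 (select(0,3) replace("Q")): buf='QWD' cursor=1

Answer: QWD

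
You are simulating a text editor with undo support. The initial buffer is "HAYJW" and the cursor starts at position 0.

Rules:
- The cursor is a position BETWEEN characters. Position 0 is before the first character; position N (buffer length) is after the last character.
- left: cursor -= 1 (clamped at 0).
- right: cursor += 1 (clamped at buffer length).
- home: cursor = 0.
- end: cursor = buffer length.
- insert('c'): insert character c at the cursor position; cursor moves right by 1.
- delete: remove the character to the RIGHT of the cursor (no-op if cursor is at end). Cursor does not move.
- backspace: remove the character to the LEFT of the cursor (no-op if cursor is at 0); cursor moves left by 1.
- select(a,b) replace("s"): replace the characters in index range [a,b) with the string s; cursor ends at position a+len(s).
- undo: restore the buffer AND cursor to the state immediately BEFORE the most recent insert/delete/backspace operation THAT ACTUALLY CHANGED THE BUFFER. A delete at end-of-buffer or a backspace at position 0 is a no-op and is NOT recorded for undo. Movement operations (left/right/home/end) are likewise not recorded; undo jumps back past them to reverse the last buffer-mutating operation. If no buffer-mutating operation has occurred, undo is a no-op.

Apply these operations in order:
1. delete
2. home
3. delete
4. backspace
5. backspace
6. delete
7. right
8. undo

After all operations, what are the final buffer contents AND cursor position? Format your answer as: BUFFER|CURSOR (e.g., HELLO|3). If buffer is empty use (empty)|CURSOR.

After op 1 (delete): buf='AYJW' cursor=0
After op 2 (home): buf='AYJW' cursor=0
After op 3 (delete): buf='YJW' cursor=0
After op 4 (backspace): buf='YJW' cursor=0
After op 5 (backspace): buf='YJW' cursor=0
After op 6 (delete): buf='JW' cursor=0
After op 7 (right): buf='JW' cursor=1
After op 8 (undo): buf='YJW' cursor=0

Answer: YJW|0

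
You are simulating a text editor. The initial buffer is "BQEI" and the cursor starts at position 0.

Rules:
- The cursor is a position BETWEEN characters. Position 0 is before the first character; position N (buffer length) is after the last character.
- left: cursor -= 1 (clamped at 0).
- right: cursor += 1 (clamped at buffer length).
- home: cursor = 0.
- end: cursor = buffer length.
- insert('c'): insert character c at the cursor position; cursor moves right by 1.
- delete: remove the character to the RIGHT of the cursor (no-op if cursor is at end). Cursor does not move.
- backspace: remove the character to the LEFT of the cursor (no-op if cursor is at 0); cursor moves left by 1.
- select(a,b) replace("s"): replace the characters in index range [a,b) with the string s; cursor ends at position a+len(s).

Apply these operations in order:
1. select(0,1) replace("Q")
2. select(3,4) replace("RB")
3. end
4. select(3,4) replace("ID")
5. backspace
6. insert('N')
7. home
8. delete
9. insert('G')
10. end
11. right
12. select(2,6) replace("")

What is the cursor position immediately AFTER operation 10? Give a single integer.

After op 1 (select(0,1) replace("Q")): buf='QQEI' cursor=1
After op 2 (select(3,4) replace("RB")): buf='QQERB' cursor=5
After op 3 (end): buf='QQERB' cursor=5
After op 4 (select(3,4) replace("ID")): buf='QQEIDB' cursor=5
After op 5 (backspace): buf='QQEIB' cursor=4
After op 6 (insert('N')): buf='QQEINB' cursor=5
After op 7 (home): buf='QQEINB' cursor=0
After op 8 (delete): buf='QEINB' cursor=0
After op 9 (insert('G')): buf='GQEINB' cursor=1
After op 10 (end): buf='GQEINB' cursor=6

Answer: 6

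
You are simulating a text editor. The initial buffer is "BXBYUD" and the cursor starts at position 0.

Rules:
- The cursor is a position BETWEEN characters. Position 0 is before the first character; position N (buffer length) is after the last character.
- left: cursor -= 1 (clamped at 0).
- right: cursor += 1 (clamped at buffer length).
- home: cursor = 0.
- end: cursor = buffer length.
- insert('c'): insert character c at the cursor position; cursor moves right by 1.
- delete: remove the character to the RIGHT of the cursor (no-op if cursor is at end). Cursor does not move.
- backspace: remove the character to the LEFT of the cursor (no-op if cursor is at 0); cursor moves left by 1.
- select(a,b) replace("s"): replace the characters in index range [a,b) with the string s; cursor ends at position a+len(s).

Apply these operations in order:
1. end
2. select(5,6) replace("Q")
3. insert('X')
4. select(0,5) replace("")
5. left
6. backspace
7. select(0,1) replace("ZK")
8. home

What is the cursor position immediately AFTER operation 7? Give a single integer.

Answer: 2

Derivation:
After op 1 (end): buf='BXBYUD' cursor=6
After op 2 (select(5,6) replace("Q")): buf='BXBYUQ' cursor=6
After op 3 (insert('X')): buf='BXBYUQX' cursor=7
After op 4 (select(0,5) replace("")): buf='QX' cursor=0
After op 5 (left): buf='QX' cursor=0
After op 6 (backspace): buf='QX' cursor=0
After op 7 (select(0,1) replace("ZK")): buf='ZKX' cursor=2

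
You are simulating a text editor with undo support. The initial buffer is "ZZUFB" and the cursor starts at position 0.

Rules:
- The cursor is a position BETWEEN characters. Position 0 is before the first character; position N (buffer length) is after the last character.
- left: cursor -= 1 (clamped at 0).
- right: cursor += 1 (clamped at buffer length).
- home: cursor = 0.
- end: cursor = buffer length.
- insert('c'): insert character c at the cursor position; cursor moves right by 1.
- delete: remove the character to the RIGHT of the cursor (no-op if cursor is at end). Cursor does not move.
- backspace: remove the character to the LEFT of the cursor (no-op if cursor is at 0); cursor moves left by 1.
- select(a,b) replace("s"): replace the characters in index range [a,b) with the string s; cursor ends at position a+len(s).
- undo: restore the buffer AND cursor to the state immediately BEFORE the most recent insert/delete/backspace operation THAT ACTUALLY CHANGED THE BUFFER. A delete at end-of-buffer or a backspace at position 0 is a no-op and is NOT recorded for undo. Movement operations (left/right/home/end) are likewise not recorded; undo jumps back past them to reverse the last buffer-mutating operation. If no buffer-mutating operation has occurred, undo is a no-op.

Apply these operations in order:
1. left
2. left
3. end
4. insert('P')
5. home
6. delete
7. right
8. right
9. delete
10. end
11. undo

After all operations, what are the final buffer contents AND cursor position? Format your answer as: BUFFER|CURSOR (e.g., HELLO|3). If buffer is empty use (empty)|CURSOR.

After op 1 (left): buf='ZZUFB' cursor=0
After op 2 (left): buf='ZZUFB' cursor=0
After op 3 (end): buf='ZZUFB' cursor=5
After op 4 (insert('P')): buf='ZZUFBP' cursor=6
After op 5 (home): buf='ZZUFBP' cursor=0
After op 6 (delete): buf='ZUFBP' cursor=0
After op 7 (right): buf='ZUFBP' cursor=1
After op 8 (right): buf='ZUFBP' cursor=2
After op 9 (delete): buf='ZUBP' cursor=2
After op 10 (end): buf='ZUBP' cursor=4
After op 11 (undo): buf='ZUFBP' cursor=2

Answer: ZUFBP|2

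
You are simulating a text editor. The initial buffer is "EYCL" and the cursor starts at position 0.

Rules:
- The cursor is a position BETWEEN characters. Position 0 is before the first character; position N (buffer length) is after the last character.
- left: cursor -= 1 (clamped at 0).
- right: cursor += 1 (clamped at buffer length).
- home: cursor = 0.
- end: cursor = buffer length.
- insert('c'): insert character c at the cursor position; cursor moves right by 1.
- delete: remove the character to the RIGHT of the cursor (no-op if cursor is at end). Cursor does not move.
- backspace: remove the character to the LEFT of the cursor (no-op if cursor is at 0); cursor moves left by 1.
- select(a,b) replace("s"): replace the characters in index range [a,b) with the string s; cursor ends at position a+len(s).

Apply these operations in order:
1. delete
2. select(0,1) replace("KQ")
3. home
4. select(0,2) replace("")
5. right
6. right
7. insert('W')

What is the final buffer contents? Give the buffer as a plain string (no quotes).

After op 1 (delete): buf='YCL' cursor=0
After op 2 (select(0,1) replace("KQ")): buf='KQCL' cursor=2
After op 3 (home): buf='KQCL' cursor=0
After op 4 (select(0,2) replace("")): buf='CL' cursor=0
After op 5 (right): buf='CL' cursor=1
After op 6 (right): buf='CL' cursor=2
After op 7 (insert('W')): buf='CLW' cursor=3

Answer: CLW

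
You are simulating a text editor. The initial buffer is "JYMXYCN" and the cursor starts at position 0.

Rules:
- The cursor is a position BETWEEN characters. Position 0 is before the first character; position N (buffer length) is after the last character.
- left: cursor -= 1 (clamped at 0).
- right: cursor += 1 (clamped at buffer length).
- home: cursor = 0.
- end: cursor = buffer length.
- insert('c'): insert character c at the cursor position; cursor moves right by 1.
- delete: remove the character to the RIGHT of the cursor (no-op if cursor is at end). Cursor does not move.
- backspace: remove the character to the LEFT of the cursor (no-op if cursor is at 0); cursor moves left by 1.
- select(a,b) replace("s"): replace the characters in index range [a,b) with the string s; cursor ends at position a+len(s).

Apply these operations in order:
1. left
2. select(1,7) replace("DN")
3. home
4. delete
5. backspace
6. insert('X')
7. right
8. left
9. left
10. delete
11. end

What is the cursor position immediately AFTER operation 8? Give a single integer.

After op 1 (left): buf='JYMXYCN' cursor=0
After op 2 (select(1,7) replace("DN")): buf='JDN' cursor=3
After op 3 (home): buf='JDN' cursor=0
After op 4 (delete): buf='DN' cursor=0
After op 5 (backspace): buf='DN' cursor=0
After op 6 (insert('X')): buf='XDN' cursor=1
After op 7 (right): buf='XDN' cursor=2
After op 8 (left): buf='XDN' cursor=1

Answer: 1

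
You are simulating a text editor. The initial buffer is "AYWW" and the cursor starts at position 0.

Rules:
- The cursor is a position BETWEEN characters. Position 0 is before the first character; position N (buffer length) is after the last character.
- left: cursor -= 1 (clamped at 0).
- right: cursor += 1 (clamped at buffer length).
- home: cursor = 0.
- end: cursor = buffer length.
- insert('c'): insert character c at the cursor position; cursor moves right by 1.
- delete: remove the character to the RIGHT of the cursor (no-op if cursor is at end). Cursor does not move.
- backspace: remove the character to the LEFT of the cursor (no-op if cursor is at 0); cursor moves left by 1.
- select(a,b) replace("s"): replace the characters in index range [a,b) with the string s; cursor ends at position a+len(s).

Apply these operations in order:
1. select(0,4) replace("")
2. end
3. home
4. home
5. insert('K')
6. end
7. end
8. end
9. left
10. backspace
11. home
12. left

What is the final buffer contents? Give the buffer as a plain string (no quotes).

Answer: K

Derivation:
After op 1 (select(0,4) replace("")): buf='(empty)' cursor=0
After op 2 (end): buf='(empty)' cursor=0
After op 3 (home): buf='(empty)' cursor=0
After op 4 (home): buf='(empty)' cursor=0
After op 5 (insert('K')): buf='K' cursor=1
After op 6 (end): buf='K' cursor=1
After op 7 (end): buf='K' cursor=1
After op 8 (end): buf='K' cursor=1
After op 9 (left): buf='K' cursor=0
After op 10 (backspace): buf='K' cursor=0
After op 11 (home): buf='K' cursor=0
After op 12 (left): buf='K' cursor=0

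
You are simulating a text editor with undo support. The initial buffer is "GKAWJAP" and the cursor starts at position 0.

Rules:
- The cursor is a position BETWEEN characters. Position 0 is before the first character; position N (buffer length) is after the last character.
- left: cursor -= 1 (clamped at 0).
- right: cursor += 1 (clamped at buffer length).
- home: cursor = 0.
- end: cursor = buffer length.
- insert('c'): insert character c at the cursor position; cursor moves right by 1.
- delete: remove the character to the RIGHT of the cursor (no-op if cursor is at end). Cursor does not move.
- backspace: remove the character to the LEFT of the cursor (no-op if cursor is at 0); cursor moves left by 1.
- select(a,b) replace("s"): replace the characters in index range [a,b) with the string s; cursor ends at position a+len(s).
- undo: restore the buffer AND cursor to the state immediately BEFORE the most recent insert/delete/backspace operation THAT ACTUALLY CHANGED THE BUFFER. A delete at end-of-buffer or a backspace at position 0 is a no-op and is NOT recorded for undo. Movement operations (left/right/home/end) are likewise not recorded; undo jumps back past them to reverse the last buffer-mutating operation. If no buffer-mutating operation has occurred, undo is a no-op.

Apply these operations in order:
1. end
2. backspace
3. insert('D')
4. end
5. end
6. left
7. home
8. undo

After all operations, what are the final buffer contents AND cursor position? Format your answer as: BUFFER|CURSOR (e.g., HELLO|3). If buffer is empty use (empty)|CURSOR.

Answer: GKAWJA|6

Derivation:
After op 1 (end): buf='GKAWJAP' cursor=7
After op 2 (backspace): buf='GKAWJA' cursor=6
After op 3 (insert('D')): buf='GKAWJAD' cursor=7
After op 4 (end): buf='GKAWJAD' cursor=7
After op 5 (end): buf='GKAWJAD' cursor=7
After op 6 (left): buf='GKAWJAD' cursor=6
After op 7 (home): buf='GKAWJAD' cursor=0
After op 8 (undo): buf='GKAWJA' cursor=6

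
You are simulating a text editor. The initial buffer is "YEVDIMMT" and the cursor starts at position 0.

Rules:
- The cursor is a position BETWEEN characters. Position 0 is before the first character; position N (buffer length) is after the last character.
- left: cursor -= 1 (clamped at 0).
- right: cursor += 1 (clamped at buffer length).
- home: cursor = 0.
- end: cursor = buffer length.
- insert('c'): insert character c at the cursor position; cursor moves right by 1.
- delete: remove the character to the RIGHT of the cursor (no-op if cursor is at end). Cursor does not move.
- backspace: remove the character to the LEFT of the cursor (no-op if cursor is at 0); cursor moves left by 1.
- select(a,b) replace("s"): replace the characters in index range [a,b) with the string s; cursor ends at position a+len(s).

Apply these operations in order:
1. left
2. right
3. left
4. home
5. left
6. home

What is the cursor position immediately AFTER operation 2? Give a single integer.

Answer: 1

Derivation:
After op 1 (left): buf='YEVDIMMT' cursor=0
After op 2 (right): buf='YEVDIMMT' cursor=1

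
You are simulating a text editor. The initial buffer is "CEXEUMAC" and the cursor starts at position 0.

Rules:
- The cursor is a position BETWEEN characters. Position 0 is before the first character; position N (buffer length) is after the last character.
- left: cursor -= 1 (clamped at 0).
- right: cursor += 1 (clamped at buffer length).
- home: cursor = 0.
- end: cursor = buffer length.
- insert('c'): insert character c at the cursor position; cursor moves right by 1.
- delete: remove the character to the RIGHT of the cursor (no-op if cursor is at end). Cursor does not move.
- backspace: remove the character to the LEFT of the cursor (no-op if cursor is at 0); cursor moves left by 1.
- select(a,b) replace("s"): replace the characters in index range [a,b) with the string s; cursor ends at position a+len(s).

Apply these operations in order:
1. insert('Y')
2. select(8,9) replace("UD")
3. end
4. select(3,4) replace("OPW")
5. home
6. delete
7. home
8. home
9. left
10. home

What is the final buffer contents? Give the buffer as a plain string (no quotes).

After op 1 (insert('Y')): buf='YCEXEUMAC' cursor=1
After op 2 (select(8,9) replace("UD")): buf='YCEXEUMAUD' cursor=10
After op 3 (end): buf='YCEXEUMAUD' cursor=10
After op 4 (select(3,4) replace("OPW")): buf='YCEOPWEUMAUD' cursor=6
After op 5 (home): buf='YCEOPWEUMAUD' cursor=0
After op 6 (delete): buf='CEOPWEUMAUD' cursor=0
After op 7 (home): buf='CEOPWEUMAUD' cursor=0
After op 8 (home): buf='CEOPWEUMAUD' cursor=0
After op 9 (left): buf='CEOPWEUMAUD' cursor=0
After op 10 (home): buf='CEOPWEUMAUD' cursor=0

Answer: CEOPWEUMAUD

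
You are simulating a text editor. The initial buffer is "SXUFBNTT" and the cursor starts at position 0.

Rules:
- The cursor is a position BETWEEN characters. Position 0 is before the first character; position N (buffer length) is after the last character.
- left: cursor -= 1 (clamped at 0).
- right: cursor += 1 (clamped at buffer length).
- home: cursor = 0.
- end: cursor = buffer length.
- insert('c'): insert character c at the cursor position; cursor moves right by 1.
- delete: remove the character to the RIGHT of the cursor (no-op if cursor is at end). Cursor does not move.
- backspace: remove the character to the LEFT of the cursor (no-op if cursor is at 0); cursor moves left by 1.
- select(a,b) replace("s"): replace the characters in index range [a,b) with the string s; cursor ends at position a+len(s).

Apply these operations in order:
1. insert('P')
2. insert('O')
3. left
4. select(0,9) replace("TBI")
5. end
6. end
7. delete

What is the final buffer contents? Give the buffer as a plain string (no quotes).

Answer: TBIT

Derivation:
After op 1 (insert('P')): buf='PSXUFBNTT' cursor=1
After op 2 (insert('O')): buf='POSXUFBNTT' cursor=2
After op 3 (left): buf='POSXUFBNTT' cursor=1
After op 4 (select(0,9) replace("TBI")): buf='TBIT' cursor=3
After op 5 (end): buf='TBIT' cursor=4
After op 6 (end): buf='TBIT' cursor=4
After op 7 (delete): buf='TBIT' cursor=4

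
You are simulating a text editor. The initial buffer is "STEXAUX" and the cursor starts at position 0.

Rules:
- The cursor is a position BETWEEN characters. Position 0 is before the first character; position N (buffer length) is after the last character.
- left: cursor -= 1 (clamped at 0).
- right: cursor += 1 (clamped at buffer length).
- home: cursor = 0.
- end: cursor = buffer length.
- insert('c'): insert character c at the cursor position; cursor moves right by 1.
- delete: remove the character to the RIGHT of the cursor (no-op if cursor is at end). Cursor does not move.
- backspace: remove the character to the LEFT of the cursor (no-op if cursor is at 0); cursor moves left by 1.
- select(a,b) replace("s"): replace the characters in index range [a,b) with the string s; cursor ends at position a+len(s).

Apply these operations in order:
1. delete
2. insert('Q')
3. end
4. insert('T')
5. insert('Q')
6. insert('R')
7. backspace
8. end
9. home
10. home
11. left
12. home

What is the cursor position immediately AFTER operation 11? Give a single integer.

After op 1 (delete): buf='TEXAUX' cursor=0
After op 2 (insert('Q')): buf='QTEXAUX' cursor=1
After op 3 (end): buf='QTEXAUX' cursor=7
After op 4 (insert('T')): buf='QTEXAUXT' cursor=8
After op 5 (insert('Q')): buf='QTEXAUXTQ' cursor=9
After op 6 (insert('R')): buf='QTEXAUXTQR' cursor=10
After op 7 (backspace): buf='QTEXAUXTQ' cursor=9
After op 8 (end): buf='QTEXAUXTQ' cursor=9
After op 9 (home): buf='QTEXAUXTQ' cursor=0
After op 10 (home): buf='QTEXAUXTQ' cursor=0
After op 11 (left): buf='QTEXAUXTQ' cursor=0

Answer: 0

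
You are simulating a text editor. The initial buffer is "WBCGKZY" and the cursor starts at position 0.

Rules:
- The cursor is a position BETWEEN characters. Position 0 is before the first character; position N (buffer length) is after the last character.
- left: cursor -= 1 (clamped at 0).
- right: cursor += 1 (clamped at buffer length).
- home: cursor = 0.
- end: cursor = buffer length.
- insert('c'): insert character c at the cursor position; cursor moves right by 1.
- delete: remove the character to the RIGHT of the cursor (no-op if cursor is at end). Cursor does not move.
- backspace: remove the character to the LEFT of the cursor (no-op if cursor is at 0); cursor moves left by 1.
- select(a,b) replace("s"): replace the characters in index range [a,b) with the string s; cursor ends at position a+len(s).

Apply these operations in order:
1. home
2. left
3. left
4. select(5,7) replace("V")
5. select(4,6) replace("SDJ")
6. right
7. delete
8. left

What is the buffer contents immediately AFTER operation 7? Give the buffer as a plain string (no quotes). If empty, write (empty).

Answer: WBCGSDJ

Derivation:
After op 1 (home): buf='WBCGKZY' cursor=0
After op 2 (left): buf='WBCGKZY' cursor=0
After op 3 (left): buf='WBCGKZY' cursor=0
After op 4 (select(5,7) replace("V")): buf='WBCGKV' cursor=6
After op 5 (select(4,6) replace("SDJ")): buf='WBCGSDJ' cursor=7
After op 6 (right): buf='WBCGSDJ' cursor=7
After op 7 (delete): buf='WBCGSDJ' cursor=7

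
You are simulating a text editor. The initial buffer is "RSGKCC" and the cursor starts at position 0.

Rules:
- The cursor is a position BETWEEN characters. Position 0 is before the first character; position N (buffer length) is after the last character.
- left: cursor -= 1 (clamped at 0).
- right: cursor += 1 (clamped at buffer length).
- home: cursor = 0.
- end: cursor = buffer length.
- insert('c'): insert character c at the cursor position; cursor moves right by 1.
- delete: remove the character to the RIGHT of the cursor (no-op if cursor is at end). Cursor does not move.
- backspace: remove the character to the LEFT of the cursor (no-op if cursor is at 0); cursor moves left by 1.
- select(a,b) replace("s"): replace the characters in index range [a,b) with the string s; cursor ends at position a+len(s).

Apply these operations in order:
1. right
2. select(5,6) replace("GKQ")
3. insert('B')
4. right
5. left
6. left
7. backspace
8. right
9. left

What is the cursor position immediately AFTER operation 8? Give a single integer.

After op 1 (right): buf='RSGKCC' cursor=1
After op 2 (select(5,6) replace("GKQ")): buf='RSGKCGKQ' cursor=8
After op 3 (insert('B')): buf='RSGKCGKQB' cursor=9
After op 4 (right): buf='RSGKCGKQB' cursor=9
After op 5 (left): buf='RSGKCGKQB' cursor=8
After op 6 (left): buf='RSGKCGKQB' cursor=7
After op 7 (backspace): buf='RSGKCGQB' cursor=6
After op 8 (right): buf='RSGKCGQB' cursor=7

Answer: 7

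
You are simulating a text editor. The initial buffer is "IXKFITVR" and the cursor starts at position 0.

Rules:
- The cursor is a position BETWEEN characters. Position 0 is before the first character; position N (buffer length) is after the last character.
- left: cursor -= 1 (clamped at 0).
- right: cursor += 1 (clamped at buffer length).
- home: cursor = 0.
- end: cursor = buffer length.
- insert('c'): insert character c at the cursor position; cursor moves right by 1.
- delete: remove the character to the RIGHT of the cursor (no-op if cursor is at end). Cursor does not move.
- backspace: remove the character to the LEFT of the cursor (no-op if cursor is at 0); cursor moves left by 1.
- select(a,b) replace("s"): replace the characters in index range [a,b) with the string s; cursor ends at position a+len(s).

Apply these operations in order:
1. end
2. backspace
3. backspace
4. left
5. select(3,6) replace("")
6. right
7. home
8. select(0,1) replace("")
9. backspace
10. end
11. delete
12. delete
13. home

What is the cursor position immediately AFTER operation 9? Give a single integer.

After op 1 (end): buf='IXKFITVR' cursor=8
After op 2 (backspace): buf='IXKFITV' cursor=7
After op 3 (backspace): buf='IXKFIT' cursor=6
After op 4 (left): buf='IXKFIT' cursor=5
After op 5 (select(3,6) replace("")): buf='IXK' cursor=3
After op 6 (right): buf='IXK' cursor=3
After op 7 (home): buf='IXK' cursor=0
After op 8 (select(0,1) replace("")): buf='XK' cursor=0
After op 9 (backspace): buf='XK' cursor=0

Answer: 0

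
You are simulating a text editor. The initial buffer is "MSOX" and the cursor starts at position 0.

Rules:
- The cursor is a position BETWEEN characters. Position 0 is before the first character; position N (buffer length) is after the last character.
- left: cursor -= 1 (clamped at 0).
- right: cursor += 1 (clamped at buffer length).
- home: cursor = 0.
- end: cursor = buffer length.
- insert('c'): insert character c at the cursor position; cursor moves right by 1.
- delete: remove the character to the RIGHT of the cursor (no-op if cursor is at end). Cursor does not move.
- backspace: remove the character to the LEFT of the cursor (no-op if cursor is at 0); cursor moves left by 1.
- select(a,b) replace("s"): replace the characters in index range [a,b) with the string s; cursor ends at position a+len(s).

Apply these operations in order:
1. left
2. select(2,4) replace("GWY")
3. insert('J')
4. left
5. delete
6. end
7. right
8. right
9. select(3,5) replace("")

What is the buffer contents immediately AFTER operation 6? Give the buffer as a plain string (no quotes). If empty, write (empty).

After op 1 (left): buf='MSOX' cursor=0
After op 2 (select(2,4) replace("GWY")): buf='MSGWY' cursor=5
After op 3 (insert('J')): buf='MSGWYJ' cursor=6
After op 4 (left): buf='MSGWYJ' cursor=5
After op 5 (delete): buf='MSGWY' cursor=5
After op 6 (end): buf='MSGWY' cursor=5

Answer: MSGWY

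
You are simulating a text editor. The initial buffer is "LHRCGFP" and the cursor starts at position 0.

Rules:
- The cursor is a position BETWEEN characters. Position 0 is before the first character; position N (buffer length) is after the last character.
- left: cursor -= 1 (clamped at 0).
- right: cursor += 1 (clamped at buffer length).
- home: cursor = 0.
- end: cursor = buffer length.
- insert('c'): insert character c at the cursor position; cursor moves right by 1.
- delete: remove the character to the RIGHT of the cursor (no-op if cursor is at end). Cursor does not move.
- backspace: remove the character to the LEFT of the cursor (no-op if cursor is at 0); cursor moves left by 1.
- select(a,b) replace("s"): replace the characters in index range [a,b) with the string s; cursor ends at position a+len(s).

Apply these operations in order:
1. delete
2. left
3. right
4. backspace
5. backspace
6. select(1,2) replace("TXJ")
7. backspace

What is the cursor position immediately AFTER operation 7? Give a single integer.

Answer: 3

Derivation:
After op 1 (delete): buf='HRCGFP' cursor=0
After op 2 (left): buf='HRCGFP' cursor=0
After op 3 (right): buf='HRCGFP' cursor=1
After op 4 (backspace): buf='RCGFP' cursor=0
After op 5 (backspace): buf='RCGFP' cursor=0
After op 6 (select(1,2) replace("TXJ")): buf='RTXJGFP' cursor=4
After op 7 (backspace): buf='RTXGFP' cursor=3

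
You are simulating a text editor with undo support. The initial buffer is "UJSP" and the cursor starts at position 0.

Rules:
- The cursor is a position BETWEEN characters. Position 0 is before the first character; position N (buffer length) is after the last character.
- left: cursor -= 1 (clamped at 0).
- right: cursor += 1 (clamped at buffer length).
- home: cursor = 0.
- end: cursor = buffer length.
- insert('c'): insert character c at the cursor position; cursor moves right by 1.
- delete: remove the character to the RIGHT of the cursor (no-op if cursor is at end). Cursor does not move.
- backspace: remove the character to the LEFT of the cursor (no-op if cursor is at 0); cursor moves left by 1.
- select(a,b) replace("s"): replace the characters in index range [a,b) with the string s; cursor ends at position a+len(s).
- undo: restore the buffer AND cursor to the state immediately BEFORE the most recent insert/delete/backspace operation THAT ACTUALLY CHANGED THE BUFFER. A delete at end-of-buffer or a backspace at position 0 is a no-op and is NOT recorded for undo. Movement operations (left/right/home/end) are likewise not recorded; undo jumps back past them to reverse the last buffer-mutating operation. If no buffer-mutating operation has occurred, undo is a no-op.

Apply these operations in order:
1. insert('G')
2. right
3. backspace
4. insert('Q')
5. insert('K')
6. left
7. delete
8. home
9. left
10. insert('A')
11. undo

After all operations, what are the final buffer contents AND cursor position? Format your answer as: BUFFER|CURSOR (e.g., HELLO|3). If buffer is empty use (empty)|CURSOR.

After op 1 (insert('G')): buf='GUJSP' cursor=1
After op 2 (right): buf='GUJSP' cursor=2
After op 3 (backspace): buf='GJSP' cursor=1
After op 4 (insert('Q')): buf='GQJSP' cursor=2
After op 5 (insert('K')): buf='GQKJSP' cursor=3
After op 6 (left): buf='GQKJSP' cursor=2
After op 7 (delete): buf='GQJSP' cursor=2
After op 8 (home): buf='GQJSP' cursor=0
After op 9 (left): buf='GQJSP' cursor=0
After op 10 (insert('A')): buf='AGQJSP' cursor=1
After op 11 (undo): buf='GQJSP' cursor=0

Answer: GQJSP|0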